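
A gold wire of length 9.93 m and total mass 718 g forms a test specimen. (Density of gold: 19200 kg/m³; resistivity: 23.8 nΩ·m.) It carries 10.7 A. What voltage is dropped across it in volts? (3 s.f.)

0.671 V

ρ = 23.8 nΩ·m = 2.38×10^-8 Ω·m
A = m/(density·L) = 0.718/(19200×9.93) = 3.7659e-06 m²
R = ρL/A = (2.38×10^-8)(9.93)/(3.7659e-06) = 0.06276 Ω
V = IR = 10.7 × 0.06276 = 0.671 V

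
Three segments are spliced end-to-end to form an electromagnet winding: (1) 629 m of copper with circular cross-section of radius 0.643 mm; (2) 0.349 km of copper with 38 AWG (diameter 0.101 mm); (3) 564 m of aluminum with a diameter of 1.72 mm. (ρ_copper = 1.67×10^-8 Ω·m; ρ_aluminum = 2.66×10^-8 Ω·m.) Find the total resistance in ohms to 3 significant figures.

742 Ω

Seg 1: A = πr² = π(6.4300e-04 m)² = 1.299e-06 m²
R_1 = (1.67×10^-8)(629)/(1.299e-06) = 8.087 Ω
Seg 2: A = π(0.101/2 mm)² = π(5.0500e-05 m)² = 8.012e-09 m²
R_2 = (1.67×10^-8)(349)/(8.012e-09) = 727.5 Ω
Seg 3: A = π(d/2)² = π(8.6000e-04 m)² = 2.324e-06 m²
R_3 = (2.66×10^-8)(564)/(2.324e-06) = 6.457 Ω
R_total = R_1 + R_2 + R_3 = 742 Ω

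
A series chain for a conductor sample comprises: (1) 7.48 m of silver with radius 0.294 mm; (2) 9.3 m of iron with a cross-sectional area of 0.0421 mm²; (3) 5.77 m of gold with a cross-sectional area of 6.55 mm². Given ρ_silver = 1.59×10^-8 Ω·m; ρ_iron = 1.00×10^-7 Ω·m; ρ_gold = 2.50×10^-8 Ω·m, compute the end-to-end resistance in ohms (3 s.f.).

Seg 1: A = πr² = π(2.9400e-04 m)² = 2.715e-07 m²
R_1 = (1.59×10^-8)(7.48)/(2.715e-07) = 0.438 Ω
Seg 2: A = 0.0421 mm² = 4.210e-08 m²
R_2 = (1.00×10^-7)(9.3)/(4.210e-08) = 22.09 Ω
Seg 3: A = 6.55 mm² = 6.550e-06 m²
R_3 = (2.50×10^-8)(5.77)/(6.550e-06) = 0.02202 Ω
R_total = R_1 + R_2 + R_3 = 22.6 Ω

22.6 Ω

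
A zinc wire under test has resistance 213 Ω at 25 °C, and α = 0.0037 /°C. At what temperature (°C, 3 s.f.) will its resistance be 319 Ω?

160 °C

R = R₀(1 + α(T − T₀)) ⇒ T = T₀ + (R/R₀ − 1)/α
T = 25 + (319/213 − 1)/0.0037 = 25 + (0.4977)/0.0037 = 160 °C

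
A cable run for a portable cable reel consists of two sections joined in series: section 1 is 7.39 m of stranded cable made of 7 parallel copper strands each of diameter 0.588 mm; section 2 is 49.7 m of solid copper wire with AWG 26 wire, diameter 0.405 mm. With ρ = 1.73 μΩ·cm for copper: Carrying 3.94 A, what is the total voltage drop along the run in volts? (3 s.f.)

26.6 V

ρ = 1.73 μΩ·cm = 1.73×10^-8 Ω·m
Section 1: A_strand = π(2.9400e-04)² = 2.715e-07 m²; R₁ = ρL/(N·A_s) = (1.73×10^-8)(7.39)/(7×2.715e-07) = 0.06726 Ω
Section 2: A = π(0.405/2 mm)² = π(2.0250e-04 m)² = 1.288e-07 m²
R₂ = (1.73×10^-8)(49.7)/(1.288e-07) = 6.674 Ω
R = R₁ + R₂ = 6.742 Ω
V = IR = 3.94 × 6.742 = 26.6 V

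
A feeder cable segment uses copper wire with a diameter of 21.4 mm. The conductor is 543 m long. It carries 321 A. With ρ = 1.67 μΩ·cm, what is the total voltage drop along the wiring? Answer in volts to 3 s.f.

8.09 V

ρ = 1.67 μΩ·cm = 1.67×10^-8 Ω·m
A = π(d/2)² = π(1.0700e-02 m)² = 3.597e-04 m²
R = ρL/A = (1.67×10^-8)(543)/(3.597e-04) = 0.02521 Ω
V = IR = 321 × 0.02521 = 8.09 V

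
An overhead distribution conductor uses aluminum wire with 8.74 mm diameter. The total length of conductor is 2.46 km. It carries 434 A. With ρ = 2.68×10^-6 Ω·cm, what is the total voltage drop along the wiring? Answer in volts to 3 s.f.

ρ = 2.68×10^-6 Ω·cm = 2.68×10^-8 Ω·m
A = π(d/2)² = π(4.3700e-03 m)² = 5.999e-05 m²
R = ρL/A = (2.68×10^-8)(2460)/(5.999e-05) = 1.099 Ω
V = IR = 434 × 1.099 = 477 V

477 V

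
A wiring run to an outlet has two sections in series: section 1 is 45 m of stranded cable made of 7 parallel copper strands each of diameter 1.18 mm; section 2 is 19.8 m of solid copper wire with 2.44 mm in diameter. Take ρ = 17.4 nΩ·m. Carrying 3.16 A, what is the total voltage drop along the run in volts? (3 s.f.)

0.556 V

ρ = 17.4 nΩ·m = 1.74×10^-8 Ω·m
Section 1: A_strand = π(5.9000e-04)² = 1.094e-06 m²; R₁ = ρL/(N·A_s) = (1.74×10^-8)(45)/(7×1.094e-06) = 0.1023 Ω
Section 2: A = π(d/2)² = π(1.2200e-03 m)² = 4.676e-06 m²
R₂ = (1.74×10^-8)(19.8)/(4.676e-06) = 0.07368 Ω
R = R₁ + R₂ = 0.176 Ω
V = IR = 3.16 × 0.176 = 0.556 V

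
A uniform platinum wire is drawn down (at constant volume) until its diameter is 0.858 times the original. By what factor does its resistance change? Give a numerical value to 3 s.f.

1.85

Volume constant ⇒ L' = L/r² with r = 0.858. R' = ρL'/A' = ρ(L/r²)/(πr²d₀²/4) = R/r⁴.
Factor = 1.85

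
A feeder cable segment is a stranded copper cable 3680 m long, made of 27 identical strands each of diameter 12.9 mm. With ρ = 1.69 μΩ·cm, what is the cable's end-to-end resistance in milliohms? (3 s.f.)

ρ = 1.69 μΩ·cm = 1.69×10^-8 Ω·m
A_strand = π(6.4500e-03 m)² = 1.307e-04 m²
R_strand = ρL/A = (1.69×10^-8)(3680)/(1.307e-04) = 0.4758 Ω
R_total = R_strand/N = 0.4758/27 = 17.6 mΩ

17.6 mΩ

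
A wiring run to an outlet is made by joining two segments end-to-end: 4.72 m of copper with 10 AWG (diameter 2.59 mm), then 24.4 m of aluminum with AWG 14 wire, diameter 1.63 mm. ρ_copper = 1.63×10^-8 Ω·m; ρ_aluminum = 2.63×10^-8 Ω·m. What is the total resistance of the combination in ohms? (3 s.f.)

Segment 1: A = π(2.59/2 mm)² = π(1.2950e-03 m)² = 5.269e-06 m²
R₁ = ρL/A = (1.63×10^-8)(4.72)/(5.269e-06) = 0.0146 Ω
Segment 2: A = π(1.63/2 mm)² = π(8.1500e-04 m)² = 2.087e-06 m²
R₂ = (2.63×10^-8)(24.4)/(2.087e-06) = 0.3075 Ω
R = R₁ + R₂ = 0.322 Ω

0.322 Ω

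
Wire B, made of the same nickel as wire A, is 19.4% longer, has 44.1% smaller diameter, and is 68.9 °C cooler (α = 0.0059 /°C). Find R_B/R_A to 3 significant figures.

R ∝ ρL/d² with ρ ∝ (1+αΔT), so R_B/R_A = (1 + 19.4/100) × (1 − 44.1/100)⁻² × (1 − 0.0059×68.9)
= 1.194 × 3.2 × 0.5935 = 2.27

2.27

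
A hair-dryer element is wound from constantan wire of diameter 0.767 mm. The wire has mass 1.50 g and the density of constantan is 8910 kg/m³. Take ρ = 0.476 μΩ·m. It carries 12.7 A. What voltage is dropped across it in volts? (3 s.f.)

ρ = 0.476 μΩ·m = 4.76×10^-7 Ω·m
A = π(d/2)² = π(3.8350e-04 m)² = 4.6204e-07 m²
L = m/(density·A) = 0.0015/(8910×4.6204e-07) = 0.3644 m
R = ρL/A = (4.76×10^-7)(0.3644)/(4.6204e-07) = 0.3754 Ω
V = IR = 12.7 × 0.3754 = 4.77 V

4.77 V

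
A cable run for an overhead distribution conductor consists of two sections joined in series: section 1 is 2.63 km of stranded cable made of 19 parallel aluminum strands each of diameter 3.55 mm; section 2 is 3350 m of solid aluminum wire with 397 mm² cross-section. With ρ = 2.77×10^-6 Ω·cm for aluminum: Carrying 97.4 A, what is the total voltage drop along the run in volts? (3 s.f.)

60.5 V

ρ = 2.77×10^-6 Ω·cm = 2.77×10^-8 Ω·m
Section 1: A_strand = π(1.7750e-03)² = 9.898e-06 m²; R₁ = ρL/(N·A_s) = (2.77×10^-8)(2630)/(19×9.898e-06) = 0.3874 Ω
Section 2: A = 397 mm² = 3.970e-04 m²
R₂ = (2.77×10^-8)(3350)/(3.970e-04) = 0.2337 Ω
R = R₁ + R₂ = 0.6211 Ω
V = IR = 97.4 × 0.6211 = 60.5 V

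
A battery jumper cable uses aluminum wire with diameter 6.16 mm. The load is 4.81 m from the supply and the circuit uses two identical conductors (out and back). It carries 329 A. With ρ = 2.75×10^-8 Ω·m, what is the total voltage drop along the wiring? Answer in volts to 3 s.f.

A = π(d/2)² = π(3.0800e-03 m)² = 2.980e-05 m²
Total conductor length (both ways) L = 2 × 4.81 = 9.62 m
R = ρL/A = (2.75×10^-8)(9.62)/(2.980e-05) = 0.008877 Ω
V = IR = 329 × 0.008877 = 2.92 V

2.92 V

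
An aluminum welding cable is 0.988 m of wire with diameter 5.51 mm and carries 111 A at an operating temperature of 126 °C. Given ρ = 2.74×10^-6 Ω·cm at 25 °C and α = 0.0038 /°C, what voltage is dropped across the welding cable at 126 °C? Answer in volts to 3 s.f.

0.174 V

ρ = 2.74×10^-6 Ω·cm = 2.74×10^-8 Ω·m
A = π(d/2)² = π(2.7550e-03 m)² = 2.384e-05 m²
R₍25₎ = ρL/A = (2.74×10^-8)(0.988)/(2.384e-05) = 0.001135 Ω
R₍126₎ = R₍25₎(1 + αΔT) = 0.001135 × (1 + 0.0038×101) = 0.001571 Ω
V = IR = 111 × 0.001571 = 0.174 V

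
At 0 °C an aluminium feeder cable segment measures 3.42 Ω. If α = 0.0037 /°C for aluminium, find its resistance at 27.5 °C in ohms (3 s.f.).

3.77 Ω

ΔT = 27.5 − 0 = 27.5 °C
R = R₀(1 + αΔT) = 3.42 × (1 + 0.0037×27.5) = 3.42 × 1.102 = 3.77 Ω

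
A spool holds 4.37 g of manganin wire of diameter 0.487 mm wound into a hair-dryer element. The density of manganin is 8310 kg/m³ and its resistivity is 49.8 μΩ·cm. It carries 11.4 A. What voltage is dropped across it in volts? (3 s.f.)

ρ = 49.8 μΩ·cm = 4.98×10^-7 Ω·m
A = π(d/2)² = π(2.4350e-04 m)² = 1.8627e-07 m²
L = m/(density·A) = 0.00437/(8310×1.8627e-07) = 2.823 m
R = ρL/A = (4.98×10^-7)(2.823)/(1.8627e-07) = 7.548 Ω
V = IR = 11.4 × 7.548 = 86.0 V

86.0 V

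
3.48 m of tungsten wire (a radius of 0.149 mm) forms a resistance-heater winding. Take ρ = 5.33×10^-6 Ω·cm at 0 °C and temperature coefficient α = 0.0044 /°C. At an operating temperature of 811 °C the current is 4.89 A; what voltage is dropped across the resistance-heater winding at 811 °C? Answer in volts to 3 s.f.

59.4 V

ρ = 5.33×10^-6 Ω·cm = 5.33×10^-8 Ω·m
A = πr² = π(1.4900e-04 m)² = 6.975e-08 m²
R₍0₎ = ρL/A = (5.33×10^-8)(3.48)/(6.975e-08) = 2.659 Ω
R₍811₎ = R₍0₎(1 + αΔT) = 2.659 × (1 + 0.0044×811) = 12.15 Ω
V = IR = 4.89 × 12.15 = 59.4 V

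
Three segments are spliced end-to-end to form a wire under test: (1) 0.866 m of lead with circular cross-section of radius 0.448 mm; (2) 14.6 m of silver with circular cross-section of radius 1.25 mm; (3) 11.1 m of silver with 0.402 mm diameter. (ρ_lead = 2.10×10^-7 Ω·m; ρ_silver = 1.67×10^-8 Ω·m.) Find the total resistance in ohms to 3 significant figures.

1.80 Ω

Seg 1: A = πr² = π(4.4800e-04 m)² = 6.305e-07 m²
R_1 = (2.10×10^-7)(0.866)/(6.305e-07) = 0.2884 Ω
Seg 2: A = πr² = π(1.2500e-03 m)² = 4.909e-06 m²
R_2 = (1.67×10^-8)(14.6)/(4.909e-06) = 0.04967 Ω
Seg 3: A = π(d/2)² = π(2.0100e-04 m)² = 1.269e-07 m²
R_3 = (1.67×10^-8)(11.1)/(1.269e-07) = 1.46 Ω
R_total = R_1 + R_2 + R_3 = 1.80 Ω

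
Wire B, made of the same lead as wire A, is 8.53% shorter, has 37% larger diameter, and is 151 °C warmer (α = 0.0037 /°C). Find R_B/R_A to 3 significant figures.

R ∝ ρL/d² with ρ ∝ (1+αΔT), so R_B/R_A = (1 − 8.53/100) × (1 + 37/100)⁻² × (1 + 0.0037×151)
= 0.9147 × 0.5328 × 1.559 = 0.760

0.760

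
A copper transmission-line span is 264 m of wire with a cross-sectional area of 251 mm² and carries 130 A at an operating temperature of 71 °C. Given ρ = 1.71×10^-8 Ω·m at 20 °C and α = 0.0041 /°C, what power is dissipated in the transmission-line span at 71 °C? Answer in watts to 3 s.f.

368 W

A = 251 mm² = 2.510e-04 m²
R₍20₎ = ρL/A = (1.71×10^-8)(264)/(2.510e-04) = 0.01799 Ω
R₍71₎ = R₍20₎(1 + αΔT) = 0.01799 × (1 + 0.0041×51) = 0.02175 Ω
P = I²R = (130)² × 0.02175 = 368 W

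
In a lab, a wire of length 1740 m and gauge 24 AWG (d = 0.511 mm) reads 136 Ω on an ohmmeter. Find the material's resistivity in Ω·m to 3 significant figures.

1.60×10^-8 Ω·m

A = π(0.511/2 mm)² = π(2.5550e-04 m)² = 2.051e-07 m²
ρ = RA/L = (136)(2.051e-07)/(1740) = 1.60×10^-8 Ω·m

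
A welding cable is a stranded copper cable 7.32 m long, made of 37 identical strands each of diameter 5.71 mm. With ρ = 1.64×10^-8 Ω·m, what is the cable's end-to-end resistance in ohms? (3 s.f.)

A_strand = π(2.8550e-03 m)² = 2.561e-05 m²
R_strand = ρL/A = (1.64×10^-8)(7.32)/(2.561e-05) = 0.004688 Ω
R_total = R_strand/N = 0.004688/37 = 1.27×10^-4 Ω

1.27×10^-4 Ω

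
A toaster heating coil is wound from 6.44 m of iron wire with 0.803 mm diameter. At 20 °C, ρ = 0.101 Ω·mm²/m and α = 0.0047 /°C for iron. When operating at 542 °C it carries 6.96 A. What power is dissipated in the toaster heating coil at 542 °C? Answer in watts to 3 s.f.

ρ = 0.101 Ω·mm²/m = 1.01×10^-7 Ω·m
A = π(d/2)² = π(4.0150e-04 m)² = 5.064e-07 m²
R₍20₎ = ρL/A = (1.01×10^-7)(6.44)/(5.064e-07) = 1.284 Ω
R₍542₎ = R₍20₎(1 + αΔT) = 1.284 × (1 + 0.0047×522) = 4.435 Ω
P = I²R = (6.96)² × 4.435 = 215 W

215 W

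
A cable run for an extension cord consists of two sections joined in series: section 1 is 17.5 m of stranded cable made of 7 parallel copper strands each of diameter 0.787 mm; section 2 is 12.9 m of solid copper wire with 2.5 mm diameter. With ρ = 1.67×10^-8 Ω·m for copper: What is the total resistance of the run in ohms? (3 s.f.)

Section 1: A_strand = π(3.9350e-04)² = 4.865e-07 m²; R₁ = ρL/(N·A_s) = (1.67×10^-8)(17.5)/(7×4.865e-07) = 0.08583 Ω
Section 2: A = π(d/2)² = π(1.2500e-03 m)² = 4.909e-06 m²
R₂ = (1.67×10^-8)(12.9)/(4.909e-06) = 0.04389 Ω
R = R₁ + R₂ = 0.130 Ω

0.130 Ω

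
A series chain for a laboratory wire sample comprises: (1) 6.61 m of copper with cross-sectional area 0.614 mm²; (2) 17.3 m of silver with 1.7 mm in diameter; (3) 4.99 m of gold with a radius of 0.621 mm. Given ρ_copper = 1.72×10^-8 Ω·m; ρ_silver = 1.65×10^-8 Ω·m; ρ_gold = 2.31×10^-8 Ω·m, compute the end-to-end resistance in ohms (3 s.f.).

0.406 Ω

Seg 1: A = 0.614 mm² = 6.140e-07 m²
R_1 = (1.72×10^-8)(6.61)/(6.140e-07) = 0.1852 Ω
Seg 2: A = π(d/2)² = π(8.5000e-04 m)² = 2.270e-06 m²
R_2 = (1.65×10^-8)(17.3)/(2.270e-06) = 0.1258 Ω
Seg 3: A = πr² = π(6.2100e-04 m)² = 1.212e-06 m²
R_3 = (2.31×10^-8)(4.99)/(1.212e-06) = 0.09514 Ω
R_total = R_1 + R_2 + R_3 = 0.406 Ω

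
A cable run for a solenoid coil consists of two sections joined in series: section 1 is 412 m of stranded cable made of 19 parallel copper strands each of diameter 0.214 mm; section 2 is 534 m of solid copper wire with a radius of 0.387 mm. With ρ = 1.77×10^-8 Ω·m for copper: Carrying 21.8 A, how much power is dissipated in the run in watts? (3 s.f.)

Section 1: A_strand = π(1.0700e-04)² = 3.597e-08 m²; R₁ = ρL/(N·A_s) = (1.77×10^-8)(412)/(19×3.597e-08) = 10.67 Ω
Section 2: A = πr² = π(3.8700e-04 m)² = 4.705e-07 m²
R₂ = (1.77×10^-8)(534)/(4.705e-07) = 20.09 Ω
R = R₁ + R₂ = 30.76 Ω
P = I²R = (21.8)² × 30.76 = 14600 W

14600 W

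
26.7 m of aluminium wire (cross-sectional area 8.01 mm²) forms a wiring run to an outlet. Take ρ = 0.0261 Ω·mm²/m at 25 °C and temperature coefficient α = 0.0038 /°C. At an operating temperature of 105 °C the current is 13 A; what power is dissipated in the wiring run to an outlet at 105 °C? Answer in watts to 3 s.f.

ρ = 0.0261 Ω·mm²/m = 2.61×10^-8 Ω·m
A = 8.01 mm² = 8.010e-06 m²
R₍25₎ = ρL/A = (2.61×10^-8)(26.7)/(8.010e-06) = 0.087 Ω
R₍105₎ = R₍25₎(1 + αΔT) = 0.087 × (1 + 0.0038×80) = 0.1134 Ω
P = I²R = (13)² × 0.1134 = 19.2 W

19.2 W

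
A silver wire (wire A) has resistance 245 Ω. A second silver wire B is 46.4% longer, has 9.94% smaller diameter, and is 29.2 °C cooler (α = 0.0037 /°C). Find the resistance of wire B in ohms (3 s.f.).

394 Ω

R ∝ ρL/d² with ρ ∝ (1+αΔT), so R_B/R_A = (1 + 46.4/100) × (1 − 9.94/100)⁻² × (1 − 0.0037×29.2)
= 1.464 × 1.233 × 0.892 = 1.61
R_B = 1.61 × 245 = 394 Ω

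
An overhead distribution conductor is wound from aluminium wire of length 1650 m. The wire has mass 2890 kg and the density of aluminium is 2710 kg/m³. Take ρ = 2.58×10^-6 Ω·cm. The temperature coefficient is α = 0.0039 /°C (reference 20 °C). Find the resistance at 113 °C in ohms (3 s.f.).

ρ = 2.58×10^-6 Ω·cm = 2.58×10^-8 Ω·m
A = m/(density·L) = 2890/(2710×1650) = 6.4632e-04 m²
R = ρL/A = (2.58×10^-8)(1650)/(6.4632e-04) = 0.06587 Ω
R(113 °C) = 0.06587 × (1 + 0.0039×93) = 0.0898 Ω

0.0898 Ω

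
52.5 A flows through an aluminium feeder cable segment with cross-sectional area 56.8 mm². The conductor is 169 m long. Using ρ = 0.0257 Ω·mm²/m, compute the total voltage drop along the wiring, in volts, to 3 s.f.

ρ = 0.0257 Ω·mm²/m = 2.57×10^-8 Ω·m
A = 56.8 mm² = 5.680e-05 m²
R = ρL/A = (2.57×10^-8)(169)/(5.680e-05) = 0.07647 Ω
V = IR = 52.5 × 0.07647 = 4.01 V

4.01 V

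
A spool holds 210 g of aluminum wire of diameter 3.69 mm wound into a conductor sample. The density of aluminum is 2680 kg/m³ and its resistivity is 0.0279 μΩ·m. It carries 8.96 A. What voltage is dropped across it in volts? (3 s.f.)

ρ = 0.0279 μΩ·m = 2.79×10^-8 Ω·m
A = π(d/2)² = π(1.8450e-03 m)² = 1.0694e-05 m²
L = m/(density·A) = 0.21/(2680×1.0694e-05) = 7.327 m
R = ρL/A = (2.79×10^-8)(7.327)/(1.0694e-05) = 0.01912 Ω
V = IR = 8.96 × 0.01912 = 0.171 V

0.171 V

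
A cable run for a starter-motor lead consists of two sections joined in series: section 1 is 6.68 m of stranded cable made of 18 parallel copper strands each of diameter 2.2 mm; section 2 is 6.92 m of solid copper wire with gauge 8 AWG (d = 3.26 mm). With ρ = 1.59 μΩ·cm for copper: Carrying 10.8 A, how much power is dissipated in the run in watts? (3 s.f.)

ρ = 1.59 μΩ·cm = 1.59×10^-8 Ω·m
Section 1: A_strand = π(1.1000e-03)² = 3.801e-06 m²; R₁ = ρL/(N·A_s) = (1.59×10^-8)(6.68)/(18×3.801e-06) = 0.001552 Ω
Section 2: A = π(3.26/2 mm)² = π(1.6300e-03 m)² = 8.347e-06 m²
R₂ = (1.59×10^-8)(6.92)/(8.347e-06) = 0.01318 Ω
R = R₁ + R₂ = 0.01473 Ω
P = I²R = (10.8)² × 0.01473 = 1.72 W

1.72 W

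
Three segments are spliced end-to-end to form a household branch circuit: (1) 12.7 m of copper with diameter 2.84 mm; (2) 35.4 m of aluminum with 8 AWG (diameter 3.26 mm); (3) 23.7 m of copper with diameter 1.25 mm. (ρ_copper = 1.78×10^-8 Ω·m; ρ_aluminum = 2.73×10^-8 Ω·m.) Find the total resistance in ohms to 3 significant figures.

0.495 Ω

Seg 1: A = π(d/2)² = π(1.4200e-03 m)² = 6.335e-06 m²
R_1 = (1.78×10^-8)(12.7)/(6.335e-06) = 0.03569 Ω
Seg 2: A = π(3.26/2 mm)² = π(1.6300e-03 m)² = 8.347e-06 m²
R_2 = (2.73×10^-8)(35.4)/(8.347e-06) = 0.1158 Ω
Seg 3: A = π(d/2)² = π(6.2500e-04 m)² = 1.227e-06 m²
R_3 = (1.78×10^-8)(23.7)/(1.227e-06) = 0.3438 Ω
R_total = R_1 + R_2 + R_3 = 0.495 Ω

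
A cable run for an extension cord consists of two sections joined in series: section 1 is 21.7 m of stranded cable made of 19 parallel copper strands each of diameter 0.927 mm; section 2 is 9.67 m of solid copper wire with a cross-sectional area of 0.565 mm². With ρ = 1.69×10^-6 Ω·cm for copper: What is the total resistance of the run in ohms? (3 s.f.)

ρ = 1.69×10^-6 Ω·cm = 1.69×10^-8 Ω·m
Section 1: A_strand = π(4.6350e-04)² = 6.749e-07 m²; R₁ = ρL/(N·A_s) = (1.69×10^-8)(21.7)/(19×6.749e-07) = 0.0286 Ω
Section 2: A = 0.565 mm² = 5.650e-07 m²
R₂ = (1.69×10^-8)(9.67)/(5.650e-07) = 0.2892 Ω
R = R₁ + R₂ = 0.318 Ω

0.318 Ω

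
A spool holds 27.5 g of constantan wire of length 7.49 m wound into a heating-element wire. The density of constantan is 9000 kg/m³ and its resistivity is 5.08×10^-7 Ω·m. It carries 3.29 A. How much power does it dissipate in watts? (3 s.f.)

A = m/(density·L) = 0.0275/(9000×7.49) = 4.0795e-07 m²
R = ρL/A = (5.08×10^-7)(7.49)/(4.0795e-07) = 9.327 Ω
P = I²R = (3.29)² × 9.327 = 101 W

101 W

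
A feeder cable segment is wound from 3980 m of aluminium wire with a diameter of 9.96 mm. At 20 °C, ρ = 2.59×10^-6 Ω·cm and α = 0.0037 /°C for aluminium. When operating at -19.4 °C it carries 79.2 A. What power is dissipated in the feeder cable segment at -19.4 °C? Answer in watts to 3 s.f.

7090 W

ρ = 2.59×10^-6 Ω·cm = 2.59×10^-8 Ω·m
A = π(d/2)² = π(4.9800e-03 m)² = 7.791e-05 m²
R₍20₎ = ρL/A = (2.59×10^-8)(3980)/(7.791e-05) = 1.323 Ω
R₍-19.4₎ = R₍20₎(1 + αΔT) = 1.323 × (1 + 0.0037×-39.4) = 1.13 Ω
P = I²R = (79.2)² × 1.13 = 7090 W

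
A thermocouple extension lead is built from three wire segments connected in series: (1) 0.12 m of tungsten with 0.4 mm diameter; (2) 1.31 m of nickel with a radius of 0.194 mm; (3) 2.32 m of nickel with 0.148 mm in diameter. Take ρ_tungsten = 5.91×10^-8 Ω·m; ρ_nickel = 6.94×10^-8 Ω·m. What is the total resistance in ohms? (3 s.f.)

Seg 1: A = π(d/2)² = π(2.0000e-04 m)² = 1.257e-07 m²
R_1 = (5.91×10^-8)(0.12)/(1.257e-07) = 0.05644 Ω
Seg 2: A = πr² = π(1.9400e-04 m)² = 1.182e-07 m²
R_2 = (6.94×10^-8)(1.31)/(1.182e-07) = 0.7689 Ω
Seg 3: A = π(d/2)² = π(7.4000e-05 m)² = 1.720e-08 m²
R_3 = (6.94×10^-8)(2.32)/(1.720e-08) = 9.359 Ω
R_total = R_1 + R_2 + R_3 = 10.2 Ω

10.2 Ω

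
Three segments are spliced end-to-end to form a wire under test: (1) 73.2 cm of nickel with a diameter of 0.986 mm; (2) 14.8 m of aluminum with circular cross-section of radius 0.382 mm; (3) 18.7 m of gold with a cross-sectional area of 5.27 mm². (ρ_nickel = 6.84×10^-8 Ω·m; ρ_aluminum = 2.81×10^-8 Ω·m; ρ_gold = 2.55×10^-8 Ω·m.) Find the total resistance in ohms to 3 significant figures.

1.06 Ω

Seg 1: A = π(d/2)² = π(4.9300e-04 m)² = 7.636e-07 m²
R_1 = (6.84×10^-8)(0.732)/(7.636e-07) = 0.06557 Ω
Seg 2: A = πr² = π(3.8200e-04 m)² = 4.584e-07 m²
R_2 = (2.81×10^-8)(14.8)/(4.584e-07) = 0.9072 Ω
Seg 3: A = 5.27 mm² = 5.270e-06 m²
R_3 = (2.55×10^-8)(18.7)/(5.270e-06) = 0.09048 Ω
R_total = R_1 + R_2 + R_3 = 1.06 Ω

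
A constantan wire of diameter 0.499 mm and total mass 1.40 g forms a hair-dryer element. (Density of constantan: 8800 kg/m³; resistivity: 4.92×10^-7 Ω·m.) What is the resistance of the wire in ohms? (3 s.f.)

A = π(d/2)² = π(2.4950e-04 m)² = 1.9556e-07 m²
L = m/(density·A) = 0.0014/(8800×1.9556e-07) = 0.8135 m
R = ρL/A = (4.92×10^-7)(0.8135)/(1.9556e-07) = 2.05 Ω

2.05 Ω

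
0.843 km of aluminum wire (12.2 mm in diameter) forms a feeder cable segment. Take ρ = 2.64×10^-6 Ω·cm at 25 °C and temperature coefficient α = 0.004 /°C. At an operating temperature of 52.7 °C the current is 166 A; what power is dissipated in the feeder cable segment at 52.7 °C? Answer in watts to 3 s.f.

5830 W

ρ = 2.64×10^-6 Ω·cm = 2.64×10^-8 Ω·m
A = π(d/2)² = π(6.1000e-03 m)² = 1.169e-04 m²
R₍25₎ = ρL/A = (2.64×10^-8)(843)/(1.169e-04) = 0.1904 Ω
R₍52.7₎ = R₍25₎(1 + αΔT) = 0.1904 × (1 + 0.004×27.7) = 0.2115 Ω
P = I²R = (166)² × 0.2115 = 5830 W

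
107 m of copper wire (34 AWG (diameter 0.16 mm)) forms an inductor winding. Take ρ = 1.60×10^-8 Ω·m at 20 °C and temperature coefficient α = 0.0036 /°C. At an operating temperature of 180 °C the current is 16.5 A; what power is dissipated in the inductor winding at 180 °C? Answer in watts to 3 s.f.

36500 W

A = π(0.16/2 mm)² = π(8.0000e-05 m)² = 2.011e-08 m²
R₍20₎ = ρL/A = (1.60×10^-8)(107)/(2.011e-08) = 85.15 Ω
R₍180₎ = R₍20₎(1 + αΔT) = 85.15 × (1 + 0.0036×160) = 134.2 Ω
P = I²R = (16.5)² × 134.2 = 36500 W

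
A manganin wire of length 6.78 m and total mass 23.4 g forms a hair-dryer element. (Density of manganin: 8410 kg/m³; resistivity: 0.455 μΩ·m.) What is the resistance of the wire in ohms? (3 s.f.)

ρ = 0.455 μΩ·m = 4.55×10^-7 Ω·m
A = m/(density·L) = 0.0234/(8410×6.78) = 4.1038e-07 m²
R = ρL/A = (4.55×10^-7)(6.78)/(4.1038e-07) = 7.52 Ω

7.52 Ω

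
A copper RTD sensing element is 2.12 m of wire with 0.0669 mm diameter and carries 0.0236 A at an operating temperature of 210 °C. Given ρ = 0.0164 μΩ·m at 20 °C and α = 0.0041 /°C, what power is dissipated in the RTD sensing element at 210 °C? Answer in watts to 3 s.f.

0.00980 W

ρ = 0.0164 μΩ·m = 1.64×10^-8 Ω·m
A = π(d/2)² = π(3.3450e-05 m)² = 3.515e-09 m²
R₍20₎ = ρL/A = (1.64×10^-8)(2.12)/(3.515e-09) = 9.891 Ω
R₍210₎ = R₍20₎(1 + αΔT) = 9.891 × (1 + 0.0041×190) = 17.6 Ω
P = I²R = (0.0236)² × 17.6 = 0.00980 W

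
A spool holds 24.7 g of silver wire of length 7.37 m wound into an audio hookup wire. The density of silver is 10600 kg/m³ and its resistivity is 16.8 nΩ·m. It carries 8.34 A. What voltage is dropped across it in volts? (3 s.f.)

3.27 V

ρ = 16.8 nΩ·m = 1.68×10^-8 Ω·m
A = m/(density·L) = 0.0247/(10600×7.37) = 3.1617e-07 m²
R = ρL/A = (1.68×10^-8)(7.37)/(3.1617e-07) = 0.3916 Ω
V = IR = 8.34 × 0.3916 = 3.27 V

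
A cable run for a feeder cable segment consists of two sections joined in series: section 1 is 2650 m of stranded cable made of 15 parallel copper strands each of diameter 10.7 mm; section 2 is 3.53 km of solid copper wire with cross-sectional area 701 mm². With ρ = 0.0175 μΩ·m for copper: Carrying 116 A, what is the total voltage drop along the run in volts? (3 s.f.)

ρ = 0.0175 μΩ·m = 1.75×10^-8 Ω·m
Section 1: A_strand = π(5.3500e-03)² = 8.992e-05 m²; R₁ = ρL/(N·A_s) = (1.75×10^-8)(2650)/(15×8.992e-05) = 0.03438 Ω
Section 2: A = 701 mm² = 7.010e-04 m²
R₂ = (1.75×10^-8)(3530)/(7.010e-04) = 0.08812 Ω
R = R₁ + R₂ = 0.1225 Ω
V = IR = 116 × 0.1225 = 14.2 V

14.2 V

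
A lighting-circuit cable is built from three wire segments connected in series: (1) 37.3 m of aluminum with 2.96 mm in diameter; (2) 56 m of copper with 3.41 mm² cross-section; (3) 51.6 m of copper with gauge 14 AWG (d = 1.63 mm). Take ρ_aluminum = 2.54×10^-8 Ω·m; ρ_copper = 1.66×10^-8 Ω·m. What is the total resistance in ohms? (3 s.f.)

0.821 Ω

Seg 1: A = π(d/2)² = π(1.4800e-03 m)² = 6.881e-06 m²
R_1 = (2.54×10^-8)(37.3)/(6.881e-06) = 0.1377 Ω
Seg 2: A = 3.41 mm² = 3.410e-06 m²
R_2 = (1.66×10^-8)(56)/(3.410e-06) = 0.2726 Ω
Seg 3: A = π(1.63/2 mm)² = π(8.1500e-04 m)² = 2.087e-06 m²
R_3 = (1.66×10^-8)(51.6)/(2.087e-06) = 0.4105 Ω
R_total = R_1 + R_2 + R_3 = 0.821 Ω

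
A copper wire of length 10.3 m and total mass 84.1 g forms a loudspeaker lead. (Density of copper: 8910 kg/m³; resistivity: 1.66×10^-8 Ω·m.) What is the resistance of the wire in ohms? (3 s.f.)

A = m/(density·L) = 0.0841/(8910×10.3) = 9.1639e-07 m²
R = ρL/A = (1.66×10^-8)(10.3)/(9.1639e-07) = 0.187 Ω

0.187 Ω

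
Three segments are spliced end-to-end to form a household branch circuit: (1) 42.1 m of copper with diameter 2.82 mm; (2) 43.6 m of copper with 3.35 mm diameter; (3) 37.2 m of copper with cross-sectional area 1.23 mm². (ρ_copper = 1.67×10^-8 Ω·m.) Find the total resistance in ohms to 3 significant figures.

0.700 Ω

Seg 1: A = π(d/2)² = π(1.4100e-03 m)² = 6.246e-06 m²
R_1 = (1.67×10^-8)(42.1)/(6.246e-06) = 0.1126 Ω
Seg 2: A = π(d/2)² = π(1.6750e-03 m)² = 8.814e-06 m²
R_2 = (1.67×10^-8)(43.6)/(8.814e-06) = 0.08261 Ω
Seg 3: A = 1.23 mm² = 1.230e-06 m²
R_3 = (1.67×10^-8)(37.2)/(1.230e-06) = 0.5051 Ω
R_total = R_1 + R_2 + R_3 = 0.700 Ω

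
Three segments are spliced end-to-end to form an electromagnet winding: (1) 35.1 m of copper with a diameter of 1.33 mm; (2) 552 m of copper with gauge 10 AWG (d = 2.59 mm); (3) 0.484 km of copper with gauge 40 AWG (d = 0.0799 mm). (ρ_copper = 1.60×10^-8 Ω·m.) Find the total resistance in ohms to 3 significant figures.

1550 Ω

Seg 1: A = π(d/2)² = π(6.6500e-04 m)² = 1.389e-06 m²
R_1 = (1.60×10^-8)(35.1)/(1.389e-06) = 0.4042 Ω
Seg 2: A = π(2.59/2 mm)² = π(1.2950e-03 m)² = 5.269e-06 m²
R_2 = (1.60×10^-8)(552)/(5.269e-06) = 1.676 Ω
Seg 3: A = π(0.0799/2 mm)² = π(3.9950e-05 m)² = 5.014e-09 m²
R_3 = (1.60×10^-8)(484)/(5.014e-09) = 1544 Ω
R_total = R_1 + R_2 + R_3 = 1550 Ω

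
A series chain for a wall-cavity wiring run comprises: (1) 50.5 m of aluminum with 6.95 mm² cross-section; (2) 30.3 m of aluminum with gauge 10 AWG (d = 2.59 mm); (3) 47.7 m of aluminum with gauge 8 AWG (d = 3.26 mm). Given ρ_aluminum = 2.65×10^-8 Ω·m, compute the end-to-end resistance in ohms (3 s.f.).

0.496 Ω

Seg 1: A = 6.95 mm² = 6.950e-06 m²
R_1 = (2.65×10^-8)(50.5)/(6.950e-06) = 0.1926 Ω
Seg 2: A = π(2.59/2 mm)² = π(1.2950e-03 m)² = 5.269e-06 m²
R_2 = (2.65×10^-8)(30.3)/(5.269e-06) = 0.1524 Ω
Seg 3: A = π(3.26/2 mm)² = π(1.6300e-03 m)² = 8.347e-06 m²
R_3 = (2.65×10^-8)(47.7)/(8.347e-06) = 0.1514 Ω
R_total = R_1 + R_2 + R_3 = 0.496 Ω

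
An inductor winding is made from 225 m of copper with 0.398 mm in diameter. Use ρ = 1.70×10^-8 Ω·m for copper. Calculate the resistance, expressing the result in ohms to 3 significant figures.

A = π(d/2)² = π(1.9900e-04 m)² = 1.244e-07 m²
R = ρL/A = (1.70×10^-8)(225 m)/(1.244e-07 m²) = 30.7 Ω

30.7 Ω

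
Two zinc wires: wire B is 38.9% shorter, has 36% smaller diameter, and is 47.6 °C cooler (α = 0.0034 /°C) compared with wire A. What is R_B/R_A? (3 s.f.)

1.25

R ∝ ρL/d² with ρ ∝ (1+αΔT), so R_B/R_A = (1 − 38.9/100) × (1 − 36/100)⁻² × (1 − 0.0034×47.6)
= 0.611 × 2.441 × 0.8382 = 1.25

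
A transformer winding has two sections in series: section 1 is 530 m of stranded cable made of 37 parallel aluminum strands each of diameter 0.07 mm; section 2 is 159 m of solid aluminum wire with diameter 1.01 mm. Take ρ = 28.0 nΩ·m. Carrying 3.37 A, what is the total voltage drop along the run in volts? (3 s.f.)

370 V

ρ = 28.0 nΩ·m = 2.80×10^-8 Ω·m
Section 1: A_strand = π(3.5000e-05)² = 3.848e-09 m²; R₁ = ρL/(N·A_s) = (2.80×10^-8)(530)/(37×3.848e-09) = 104.2 Ω
Section 2: A = π(d/2)² = π(5.0500e-04 m)² = 8.012e-07 m²
R₂ = (2.80×10^-8)(159)/(8.012e-07) = 5.557 Ω
R = R₁ + R₂ = 109.8 Ω
V = IR = 3.37 × 109.8 = 370 V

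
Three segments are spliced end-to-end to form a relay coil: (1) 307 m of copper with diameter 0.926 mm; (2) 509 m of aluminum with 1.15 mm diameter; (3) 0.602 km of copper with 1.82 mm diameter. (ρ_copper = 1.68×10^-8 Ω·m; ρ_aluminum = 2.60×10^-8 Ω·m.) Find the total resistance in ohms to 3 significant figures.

24.3 Ω

Seg 1: A = π(d/2)² = π(4.6300e-04 m)² = 6.735e-07 m²
R_1 = (1.68×10^-8)(307)/(6.735e-07) = 7.658 Ω
Seg 2: A = π(d/2)² = π(5.7500e-04 m)² = 1.039e-06 m²
R_2 = (2.60×10^-8)(509)/(1.039e-06) = 12.74 Ω
Seg 3: A = π(d/2)² = π(9.1000e-04 m)² = 2.602e-06 m²
R_3 = (1.68×10^-8)(602)/(2.602e-06) = 3.888 Ω
R_total = R_1 + R_2 + R_3 = 24.3 Ω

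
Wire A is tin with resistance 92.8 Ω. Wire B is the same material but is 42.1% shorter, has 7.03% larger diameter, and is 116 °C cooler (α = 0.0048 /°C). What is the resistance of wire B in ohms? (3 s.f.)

20.8 Ω

R ∝ ρL/d² with ρ ∝ (1+αΔT), so R_B/R_A = (1 − 42.1/100) × (1 + 7.03/100)⁻² × (1 − 0.0048×116)
= 0.579 × 0.873 × 0.4432 = 0.224
R_B = 0.224 × 92.8 = 20.8 Ω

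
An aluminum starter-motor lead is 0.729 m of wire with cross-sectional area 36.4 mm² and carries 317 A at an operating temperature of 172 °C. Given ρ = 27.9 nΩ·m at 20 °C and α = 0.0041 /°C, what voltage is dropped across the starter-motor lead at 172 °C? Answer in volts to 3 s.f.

0.288 V

ρ = 27.9 nΩ·m = 2.79×10^-8 Ω·m
A = 36.4 mm² = 3.640e-05 m²
R₍20₎ = ρL/A = (2.79×10^-8)(0.729)/(3.640e-05) = 5.588×10^-4 Ω
R₍172₎ = R₍20₎(1 + αΔT) = 5.588×10^-4 × (1 + 0.0041×152) = 9.070×10^-4 Ω
V = IR = 317 × 9.070×10^-4 = 0.288 V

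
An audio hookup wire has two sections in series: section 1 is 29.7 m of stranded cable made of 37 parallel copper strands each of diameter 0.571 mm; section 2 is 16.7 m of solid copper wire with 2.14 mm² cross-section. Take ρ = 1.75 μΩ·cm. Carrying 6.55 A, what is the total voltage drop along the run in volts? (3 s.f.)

ρ = 1.75 μΩ·cm = 1.75×10^-8 Ω·m
Section 1: A_strand = π(2.8550e-04)² = 2.561e-07 m²; R₁ = ρL/(N·A_s) = (1.75×10^-8)(29.7)/(37×2.561e-07) = 0.05486 Ω
Section 2: A = 2.14 mm² = 2.140e-06 m²
R₂ = (1.75×10^-8)(16.7)/(2.140e-06) = 0.1366 Ω
R = R₁ + R₂ = 0.1914 Ω
V = IR = 6.55 × 0.1914 = 1.25 V

1.25 V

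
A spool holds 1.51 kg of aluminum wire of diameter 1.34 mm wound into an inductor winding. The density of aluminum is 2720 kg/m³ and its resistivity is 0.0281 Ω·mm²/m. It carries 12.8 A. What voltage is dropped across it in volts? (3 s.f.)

100 V

ρ = 0.0281 Ω·mm²/m = 2.81×10^-8 Ω·m
A = π(d/2)² = π(6.7000e-04 m)² = 1.4103e-06 m²
L = m/(density·A) = 1.51/(2720×1.4103e-06) = 393.6 m
R = ρL/A = (2.81×10^-8)(393.6)/(1.4103e-06) = 7.844 Ω
V = IR = 12.8 × 7.844 = 100 V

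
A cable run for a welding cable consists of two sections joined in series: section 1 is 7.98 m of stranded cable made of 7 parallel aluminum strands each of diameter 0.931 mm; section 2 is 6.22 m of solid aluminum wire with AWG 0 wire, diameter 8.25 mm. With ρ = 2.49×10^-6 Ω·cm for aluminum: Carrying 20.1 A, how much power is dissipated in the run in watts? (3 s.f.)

18.0 W

ρ = 2.49×10^-6 Ω·cm = 2.49×10^-8 Ω·m
Section 1: A_strand = π(4.6550e-04)² = 6.808e-07 m²; R₁ = ρL/(N·A_s) = (2.49×10^-8)(7.98)/(7×6.808e-07) = 0.0417 Ω
Section 2: A = π(8.25/2 mm)² = π(4.1250e-03 m)² = 5.346e-05 m²
R₂ = (2.49×10^-8)(6.22)/(5.346e-05) = 0.002897 Ω
R = R₁ + R₂ = 0.0446 Ω
P = I²R = (20.1)² × 0.0446 = 18.0 W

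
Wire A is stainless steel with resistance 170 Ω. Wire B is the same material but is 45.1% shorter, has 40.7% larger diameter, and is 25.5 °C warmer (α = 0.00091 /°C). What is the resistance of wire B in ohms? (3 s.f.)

48.2 Ω

R ∝ ρL/d² with ρ ∝ (1+αΔT), so R_B/R_A = (1 − 45.1/100) × (1 + 40.7/100)⁻² × (1 + 0.00091×25.5)
= 0.549 × 0.5051 × 1.023 = 0.2838
R_B = 0.2838 × 170 = 48.2 Ω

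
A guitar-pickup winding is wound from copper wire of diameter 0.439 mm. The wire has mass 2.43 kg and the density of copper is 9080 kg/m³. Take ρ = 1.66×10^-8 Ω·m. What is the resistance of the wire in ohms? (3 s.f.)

194 Ω

A = π(d/2)² = π(2.1950e-04 m)² = 1.5136e-07 m²
L = m/(density·A) = 2.43/(9080×1.5136e-07) = 1768 m
R = ρL/A = (1.66×10^-8)(1768)/(1.5136e-07) = 194 Ω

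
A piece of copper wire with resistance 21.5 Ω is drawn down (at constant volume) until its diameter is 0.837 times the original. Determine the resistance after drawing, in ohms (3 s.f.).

43.8 Ω

Volume constant ⇒ L' = L/r² with r = 0.837. R' = ρL'/A' = ρ(L/r²)/(πr²d₀²/4) = R/r⁴.
R' = 2.038 × 21.5 = 43.8 Ω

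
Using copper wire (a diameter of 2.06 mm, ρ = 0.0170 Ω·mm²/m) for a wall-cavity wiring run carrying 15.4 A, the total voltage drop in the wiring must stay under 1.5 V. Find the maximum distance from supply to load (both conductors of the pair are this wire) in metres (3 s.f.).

9.55 m

ρ = 0.0170 Ω·mm²/m = 1.70×10^-8 Ω·m
A = π(d/2)² = π(1.0300e-03 m)² = 3.333e-06 m²
L_max = V_max·A/(2·ρI) = (1.5)(3.333e-06)/(2×1.70×10^-8×15.4) = 9.55 m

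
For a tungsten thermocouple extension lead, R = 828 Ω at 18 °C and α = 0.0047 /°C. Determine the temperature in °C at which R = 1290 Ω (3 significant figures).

R = R₀(1 + α(T − T₀)) ⇒ T = T₀ + (R/R₀ − 1)/α
T = 18 + (1290/828 − 1)/0.0047 = 18 + (0.558)/0.0047 = 137 °C

137 °C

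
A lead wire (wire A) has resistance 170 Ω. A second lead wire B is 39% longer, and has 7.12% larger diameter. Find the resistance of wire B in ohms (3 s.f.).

R ∝ L/d², so R_B/R_A = (1 + 39/100) × (1 + 7.12/100)⁻²
= 1.39 × 0.8715 = 1.211
R_B = 1.211 × 170 = 206 Ω

206 Ω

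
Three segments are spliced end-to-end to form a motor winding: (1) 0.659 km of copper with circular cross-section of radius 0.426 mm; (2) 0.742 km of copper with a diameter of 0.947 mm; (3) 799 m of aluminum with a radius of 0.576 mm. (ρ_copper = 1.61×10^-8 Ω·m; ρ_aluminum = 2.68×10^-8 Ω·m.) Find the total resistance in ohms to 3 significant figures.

56.1 Ω

Seg 1: A = πr² = π(4.2600e-04 m)² = 5.701e-07 m²
R_1 = (1.61×10^-8)(659)/(5.701e-07) = 18.61 Ω
Seg 2: A = π(d/2)² = π(4.7350e-04 m)² = 7.044e-07 m²
R_2 = (1.61×10^-8)(742)/(7.044e-07) = 16.96 Ω
Seg 3: A = πr² = π(5.7600e-04 m)² = 1.042e-06 m²
R_3 = (2.68×10^-8)(799)/(1.042e-06) = 20.54 Ω
R_total = R_1 + R_2 + R_3 = 56.1 Ω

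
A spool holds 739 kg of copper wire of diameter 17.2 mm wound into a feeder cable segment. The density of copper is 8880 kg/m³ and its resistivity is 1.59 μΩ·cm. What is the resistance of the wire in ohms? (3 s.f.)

ρ = 1.59 μΩ·cm = 1.59×10^-8 Ω·m
A = π(d/2)² = π(8.6000e-03 m)² = 2.3235e-04 m²
L = m/(density·A) = 739/(8880×2.3235e-04) = 358.2 m
R = ρL/A = (1.59×10^-8)(358.2)/(2.3235e-04) = 0.0245 Ω

0.0245 Ω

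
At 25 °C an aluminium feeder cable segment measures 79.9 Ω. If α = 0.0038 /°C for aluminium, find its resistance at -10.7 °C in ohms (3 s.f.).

ΔT = -10.7 − 25 = -35.7 °C
R = R₀(1 + αΔT) = 79.9 × (1 + 0.0038×-35.7) = 79.9 × 0.8643 = 69.1 Ω

69.1 Ω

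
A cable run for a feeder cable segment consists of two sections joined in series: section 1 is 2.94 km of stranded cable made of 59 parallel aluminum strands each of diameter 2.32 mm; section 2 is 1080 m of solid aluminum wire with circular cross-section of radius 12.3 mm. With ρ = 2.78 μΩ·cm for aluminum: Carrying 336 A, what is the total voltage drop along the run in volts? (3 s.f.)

131 V

ρ = 2.78 μΩ·cm = 2.78×10^-8 Ω·m
Section 1: A_strand = π(1.1600e-03)² = 4.227e-06 m²; R₁ = ρL/(N·A_s) = (2.78×10^-8)(2940)/(59×4.227e-06) = 0.3277 Ω
Section 2: A = πr² = π(1.2300e-02 m)² = 4.753e-04 m²
R₂ = (2.78×10^-8)(1080)/(4.753e-04) = 0.06317 Ω
R = R₁ + R₂ = 0.3909 Ω
V = IR = 336 × 0.3909 = 131 V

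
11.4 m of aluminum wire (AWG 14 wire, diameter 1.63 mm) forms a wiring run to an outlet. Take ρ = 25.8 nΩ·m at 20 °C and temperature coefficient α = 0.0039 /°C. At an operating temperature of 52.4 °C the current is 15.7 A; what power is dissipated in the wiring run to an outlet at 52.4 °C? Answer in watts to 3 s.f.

ρ = 25.8 nΩ·m = 2.58×10^-8 Ω·m
A = π(1.63/2 mm)² = π(8.1500e-04 m)² = 2.087e-06 m²
R₍20₎ = ρL/A = (2.58×10^-8)(11.4)/(2.087e-06) = 0.1409 Ω
R₍52.4₎ = R₍20₎(1 + αΔT) = 0.1409 × (1 + 0.0039×32.4) = 0.1588 Ω
P = I²R = (15.7)² × 0.1588 = 39.1 W

39.1 W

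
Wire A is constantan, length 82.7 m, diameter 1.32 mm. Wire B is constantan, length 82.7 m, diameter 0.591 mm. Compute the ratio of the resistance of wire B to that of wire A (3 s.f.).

R ∝ ρL/d², so R_B/R_A = (d_A/d_B)²
= (1.32/0.591)² = 4.99

4.99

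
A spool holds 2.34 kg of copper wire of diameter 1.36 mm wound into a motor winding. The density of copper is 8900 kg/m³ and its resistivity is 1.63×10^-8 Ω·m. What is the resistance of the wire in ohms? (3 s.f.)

A = π(d/2)² = π(6.8000e-04 m)² = 1.4527e-06 m²
L = m/(density·A) = 2.34/(8900×1.4527e-06) = 181 m
R = ρL/A = (1.63×10^-8)(181)/(1.4527e-06) = 2.03 Ω

2.03 Ω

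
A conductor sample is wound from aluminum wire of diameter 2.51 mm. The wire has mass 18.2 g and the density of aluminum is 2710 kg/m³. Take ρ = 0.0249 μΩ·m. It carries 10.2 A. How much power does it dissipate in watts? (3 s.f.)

ρ = 0.0249 μΩ·m = 2.49×10^-8 Ω·m
A = π(d/2)² = π(1.2550e-03 m)² = 4.9481e-06 m²
L = m/(density·A) = 0.0182/(2710×4.9481e-06) = 1.357 m
R = ρL/A = (2.49×10^-8)(1.357)/(4.9481e-06) = 0.00683 Ω
P = I²R = (10.2)² × 0.00683 = 0.711 W

0.711 W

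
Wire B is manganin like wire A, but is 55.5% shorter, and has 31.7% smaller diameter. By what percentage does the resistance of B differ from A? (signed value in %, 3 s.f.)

-4.61%

R ∝ L/d², so R_B/R_A = (1 − 55.5/100) × (1 − 31.7/100)⁻²
= 0.445 × 2.144 = 0.9539
(R_B − R_A)/R_A = 0.9539 − 1 = -4.61%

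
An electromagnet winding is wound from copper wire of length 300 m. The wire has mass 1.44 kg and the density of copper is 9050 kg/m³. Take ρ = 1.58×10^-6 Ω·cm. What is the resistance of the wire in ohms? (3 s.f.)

8.94 Ω

ρ = 1.58×10^-6 Ω·cm = 1.58×10^-8 Ω·m
A = m/(density·L) = 1.44/(9050×300) = 5.3039e-07 m²
R = ρL/A = (1.58×10^-8)(300)/(5.3039e-07) = 8.94 Ω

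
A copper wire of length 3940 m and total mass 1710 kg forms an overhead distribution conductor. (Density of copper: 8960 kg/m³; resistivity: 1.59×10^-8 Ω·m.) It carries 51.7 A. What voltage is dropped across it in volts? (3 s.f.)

66.9 V

A = m/(density·L) = 1710/(8960×3940) = 4.8439e-05 m²
R = ρL/A = (1.59×10^-8)(3940)/(4.8439e-05) = 1.293 Ω
V = IR = 51.7 × 1.293 = 66.9 V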